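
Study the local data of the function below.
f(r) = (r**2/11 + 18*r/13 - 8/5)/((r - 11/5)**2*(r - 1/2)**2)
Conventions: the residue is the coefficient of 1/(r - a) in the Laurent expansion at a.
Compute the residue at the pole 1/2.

At the order-2 pole 1/2 set g(r) = (r - (1/2))^2*f(r) = (r**2/11 + 18*r/13 - 8/5)/(r - 11/5)**2.
Order-2 pole: residue = g'(a); g'(1/2) = 9600/63869, so the residue is 9600/63869.

The residue is 9600/63869.


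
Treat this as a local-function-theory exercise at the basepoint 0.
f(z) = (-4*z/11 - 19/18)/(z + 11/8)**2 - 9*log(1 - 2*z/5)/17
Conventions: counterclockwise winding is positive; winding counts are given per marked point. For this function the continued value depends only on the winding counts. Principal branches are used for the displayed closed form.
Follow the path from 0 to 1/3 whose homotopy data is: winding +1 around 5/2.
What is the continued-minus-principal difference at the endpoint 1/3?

The rational part is single-valued and drops out of the difference; each branch term changes only by its own monodromy.
(-9/17)*log(1 - z/(5/2)): each positive loop around 5/2 adds 2*pi*i to the log, so winding +1 contributes (-9/17)*(1)*2*pi*i = -(18/17)*pi*i.
Summing the contributions at z = 1/3 gives -(18/17)*pi*i.

Continued minus principal equals -(18/17)*pi*i.


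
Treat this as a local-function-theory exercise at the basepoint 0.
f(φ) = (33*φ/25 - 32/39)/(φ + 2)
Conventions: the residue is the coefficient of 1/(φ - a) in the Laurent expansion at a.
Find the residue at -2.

At the order-1 pole -2 set g(φ) = (φ - (-2))*f(φ) = 33*φ/25 - 32/39.
Simple pole: residue = g(a) at a = -2, which is -3374/975.

The residue is -3374/975.


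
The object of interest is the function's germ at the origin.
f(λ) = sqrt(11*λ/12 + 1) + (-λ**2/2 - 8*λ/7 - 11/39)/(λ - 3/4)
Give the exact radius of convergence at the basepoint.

Denominator factor (λ - 3/4): pole of order 1 at 3/4, modulus 3/4.
Branch term (1)*sqrt(1 - λ/(-12/11)): its argument vanishes at λ = -12/11, a square-root branch point, modulus 12/11.
The radius of convergence is the smallest modulus among the singular points: 3/4.

The radius of convergence is 3/4.


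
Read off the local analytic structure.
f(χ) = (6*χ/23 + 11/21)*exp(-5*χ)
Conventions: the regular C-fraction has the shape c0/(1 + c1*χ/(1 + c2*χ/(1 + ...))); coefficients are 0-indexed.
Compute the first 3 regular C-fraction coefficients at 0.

Taylor coefficients (expand at 0): a_0 = 11/21, a_1 = -1139/483, a_2 = 5065/966.
c0 = a_0 = 11/21. Peel one level at a time: if S = 1 + c*χ/S' with S'(0) = 1, then c is the χ-coefficient of S and S' = c*χ/(S - 1).
S_1 = c0/f = 1 + (1139/253)*χ + (1313197/128018)*χ^2 + ...; c1 = 1139/253.
S_2 = c1*χ/(S_1 - 1) = 1 + (-1313197/576334)*χ + ...; c2 = -1313197/576334.

The regular C-fraction coefficients are [11/21, 1139/253, -1313197/576334].


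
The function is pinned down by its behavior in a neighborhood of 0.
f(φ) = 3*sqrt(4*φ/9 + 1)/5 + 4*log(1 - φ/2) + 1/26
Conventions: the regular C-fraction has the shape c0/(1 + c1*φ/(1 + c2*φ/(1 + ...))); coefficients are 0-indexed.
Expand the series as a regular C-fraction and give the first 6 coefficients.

Taylor coefficients (expand at 0): a_0 = 83/130, a_1 = -28/15, a_2 = -139/270, a_3 = -397/2430, a_4 = -2219/34992, a_5 = -19459/787320.
c0 = a_0 = 83/130. Peel one level at a time: if S = 1 + c*φ/S' with S'(0) = 1, then c is the φ-coefficient of S and S' = c*φ/(S - 1).
S_1 = c0/f = 1 + (728/249)*φ + (1739933/186003)*φ^2 + ...; c1 = 728/249.
S_2 = c1*φ/(S_1 - 1) = 1 + (-133841/41832)*φ + (-2911/254016)*φ^2 + ...; c2 = -133841/41832.
S_3 = c2*φ/(S_2 - 1) = 1 + (-241613/67455864)*φ + (-24062687285/11607891806088)*φ^2 + ...; c3 = -241613/67455864.
S_4 = c3*φ/(S_3 - 1) = 1 + (-2029383265/3506500359)*φ + (171208037/686387601)*φ^2 + ...; c4 = -2029383265/3506500359.
S_5 = c4*φ/(S_4 - 1) = 1 + (251809394287/584261672085)*φ + ...; c5 = 251809394287/584261672085.

The regular C-fraction coefficients are [83/130, 728/249, -133841/41832, -241613/67455864, -2029383265/3506500359, 251809394287/584261672085].


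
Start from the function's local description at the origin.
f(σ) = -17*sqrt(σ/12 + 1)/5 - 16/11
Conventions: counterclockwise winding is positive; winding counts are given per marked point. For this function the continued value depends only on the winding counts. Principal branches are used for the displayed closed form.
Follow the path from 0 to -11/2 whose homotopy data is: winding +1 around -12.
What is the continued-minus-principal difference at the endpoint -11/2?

The rational part is single-valued and drops out of the difference; each branch term changes only by its own monodromy.
(-17/5)*sqrt(1 - σ/(-12)): winding +1 is odd, the square root flips sign, contributing -2*(-17/5)*sqrt(1 - (-11/2)/(-12)) = -2*(-17/5)*sqrt(13/24) = (17/30)*sqrt(78).
Summing the contributions at σ = -11/2 gives (17/30)*sqrt(78).

Continued minus principal equals (17/30)*sqrt(78).


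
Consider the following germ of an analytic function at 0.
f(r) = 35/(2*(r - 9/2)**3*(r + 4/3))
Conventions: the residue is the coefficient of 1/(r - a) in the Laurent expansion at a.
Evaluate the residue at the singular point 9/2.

At the order-3 pole 9/2 set g(r) = (r - (9/2))^3*f(r) = 35/(2*(r + 4/3)).
Order-3 pole: residue = g''(a)/2; g''(9/2) = 216/1225, so the residue is 108/1225.

The residue is 108/1225.


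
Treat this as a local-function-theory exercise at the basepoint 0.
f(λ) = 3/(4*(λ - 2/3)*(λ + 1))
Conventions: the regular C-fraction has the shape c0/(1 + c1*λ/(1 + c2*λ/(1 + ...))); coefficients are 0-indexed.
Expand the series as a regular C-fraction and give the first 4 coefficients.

The regular C-fraction coefficients are [-9/8, -1/2, -3, 3].

Taylor coefficients (expand at 0): a_0 = -9/8, a_1 = -9/16, a_2 = -63/32, a_3 = -117/64.
c0 = a_0 = -9/8. Peel one level at a time: if S = 1 + c*λ/S' with S'(0) = 1, then c is the λ-coefficient of S and S' = c*λ/(S - 1).
S_1 = c0/f = 1 + (-1/2)*λ + (-3/2)*λ^2 + ...; c1 = -1/2.
S_2 = c1*λ/(S_1 - 1) = 1 + (-3)*λ + (9)*λ^2 + ...; c2 = -3.
S_3 = c2*λ/(S_2 - 1) = 1 + (3)*λ + ...; c3 = 3.


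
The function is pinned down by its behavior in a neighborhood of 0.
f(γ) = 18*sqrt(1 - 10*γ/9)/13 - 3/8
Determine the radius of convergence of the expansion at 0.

The radius of convergence is 9/10.

Branch term (18/13)*sqrt(1 - γ/(9/10)): its argument vanishes at γ = 9/10, a square-root branch point, modulus 9/10.
The radius of convergence is the smallest modulus among the singular points: 9/10.


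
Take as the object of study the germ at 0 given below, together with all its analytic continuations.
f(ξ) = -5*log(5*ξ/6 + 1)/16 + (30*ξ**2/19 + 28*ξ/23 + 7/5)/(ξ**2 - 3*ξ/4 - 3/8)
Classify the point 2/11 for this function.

Denominator factors: ξ**2 - 3*ξ/4 - 3/8 = -463/968 at ξ = 2/11 — none vanishes.
Branch term log(1 - ξ/(-6/5)): argument at 2/11 is 38/33, nonzero, so 2/11 is not its branch point (a point on a principal cut is still regular for the continued germ).
So the germ continues analytically to 2/11.

The point is a regular point.


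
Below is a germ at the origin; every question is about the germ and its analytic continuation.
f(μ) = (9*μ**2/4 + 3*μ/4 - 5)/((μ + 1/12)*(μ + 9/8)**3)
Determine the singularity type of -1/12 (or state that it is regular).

The point is a pole of order 1.

The denominator factor μ + 1/12 vanishes at -1/12 and appears to the power 1; the numerator there equals -323/64, nonzero, and no other factor vanishes.
Hence a pole whose order is the multiplicity, 1.


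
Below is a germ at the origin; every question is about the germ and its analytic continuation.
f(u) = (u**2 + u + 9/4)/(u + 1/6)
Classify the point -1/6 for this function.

The point is a pole of order 1.

The denominator factor u + 1/6 vanishes at -1/6 and appears to the power 1; the numerator there equals 19/9, nonzero, and no other factor vanishes.
Hence a pole whose order is the multiplicity, 1.


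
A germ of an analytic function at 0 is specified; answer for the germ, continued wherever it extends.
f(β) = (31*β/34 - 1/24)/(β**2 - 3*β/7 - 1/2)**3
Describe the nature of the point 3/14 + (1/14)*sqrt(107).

The point is a pole of order 3.

The denominator factor β**2 - 3*β/7 - 1/2 vanishes at 3/14 + (1/14)*sqrt(107) and appears to the power 3; the numerator there equals 439/2856 + (31/476)*sqrt(107), nonzero, and no other factor vanishes.
Hence a pole whose order is the multiplicity, 3.


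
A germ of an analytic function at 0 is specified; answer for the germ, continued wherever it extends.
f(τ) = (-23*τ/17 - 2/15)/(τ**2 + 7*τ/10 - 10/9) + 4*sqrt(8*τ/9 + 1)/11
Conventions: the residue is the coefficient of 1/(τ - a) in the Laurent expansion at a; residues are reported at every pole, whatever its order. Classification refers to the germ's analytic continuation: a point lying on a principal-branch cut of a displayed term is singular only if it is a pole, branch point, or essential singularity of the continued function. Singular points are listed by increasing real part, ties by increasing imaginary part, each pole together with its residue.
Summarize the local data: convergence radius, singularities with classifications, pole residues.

Radius of convergence at 0: -7/20 + (1/60)*sqrt(4441).
At -7/20 - (1/60)*sqrt(4441): a pole of order 1; residue -23/34 - (347/150994)*sqrt(4441).
At -9/8: an algebraic (square-root) branch point.
At -7/20 + (1/60)*sqrt(4441): a pole of order 1; residue -23/34 + (347/150994)*sqrt(4441).

Denominator factor (τ**2 + 7*τ/10 - 10/9): discriminant 4441/900, real irrational roots -7/20 + (1/60)*sqrt(4441) and -7/20 - (1/60)*sqrt(4441); poles of order 1, moduli -7/20 + (1/60)*sqrt(4441) and 7/20 + (1/60)*sqrt(4441).
Branch term (4/11)*sqrt(1 - τ/(-9/8)): its argument vanishes at τ = -9/8, a square-root branch point, modulus 9/8.
The radius of convergence is the smallest modulus among the singular points: -7/20 + (1/60)*sqrt(4441).
The branch term is analytic at -7/20 - (1/60)*sqrt(4441) and contributes nothing to the residue; only the rational part matters.
The factor τ**2 + 7*τ/10 - 10/9 splits as (τ - a)(τ - a') with a = -7/20 - (1/60)*sqrt(4441), a' = -7/20 + (1/60)*sqrt(4441). At the order-1 pole a set g(τ) = (τ - a)*(rational part) = [-23*τ/17 - 2/15] / (τ - a').
Simple pole: residue = g(a) at a = -7/20 - (1/60)*sqrt(4441), which is -23/34 - (347/150994)*sqrt(4441).
The branch term is analytic at -7/20 + (1/60)*sqrt(4441) and contributes nothing to the residue; only the rational part matters.
The factor τ**2 + 7*τ/10 - 10/9 splits as (τ - a)(τ - a') with a = -7/20 + (1/60)*sqrt(4441), a' = -7/20 - (1/60)*sqrt(4441). At the order-1 pole a set g(τ) = (τ - a)*(rational part) = [-23*τ/17 - 2/15] / (τ - a').
Simple pole: residue = g(a) at a = -7/20 + (1/60)*sqrt(4441), which is -23/34 + (347/150994)*sqrt(4441).
List the singular points by increasing real part (a conjugate pair: the negative imaginary part first).


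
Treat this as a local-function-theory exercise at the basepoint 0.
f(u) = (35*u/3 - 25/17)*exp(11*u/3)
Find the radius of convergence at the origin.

The radius of convergence is infinite.

The factor exp(11*u/3) is entire and contributes no finite singular point.
The polynomial part has no poles.
No finite singular points: the Taylor series at 0 converges everywhere.


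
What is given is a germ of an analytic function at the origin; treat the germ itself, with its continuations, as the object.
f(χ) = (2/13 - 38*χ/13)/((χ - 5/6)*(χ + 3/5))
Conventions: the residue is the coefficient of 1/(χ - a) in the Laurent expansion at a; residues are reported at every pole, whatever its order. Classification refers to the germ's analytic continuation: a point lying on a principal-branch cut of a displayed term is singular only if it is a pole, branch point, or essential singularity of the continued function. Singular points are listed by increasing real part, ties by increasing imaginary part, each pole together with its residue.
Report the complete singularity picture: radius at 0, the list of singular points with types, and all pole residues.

Radius of convergence at 0: 3/5.
At -3/5: a pole of order 1; residue -744/559.
At 5/6: a pole of order 1; residue -890/559.

Denominator factor (χ - 5/6): pole of order 1 at 5/6, modulus 5/6.
Denominator factor (χ + 3/5): pole of order 1 at -3/5, modulus 3/5.
The radius of convergence is the smallest modulus among the singular points: 3/5.
At the order-1 pole -3/5 set g(χ) = (χ - (-3/5))*f(χ) = (2/13 - 38*χ/13)/(χ - 5/6).
Simple pole: residue = g(a) at a = -3/5, which is -744/559.
At the order-1 pole 5/6 set g(χ) = (χ - (5/6))*f(χ) = (2/13 - 38*χ/13)/(χ + 3/5).
Simple pole: residue = g(a) at a = 5/6, which is -890/559.
List the singular points by increasing real part (a conjugate pair: the negative imaginary part first).


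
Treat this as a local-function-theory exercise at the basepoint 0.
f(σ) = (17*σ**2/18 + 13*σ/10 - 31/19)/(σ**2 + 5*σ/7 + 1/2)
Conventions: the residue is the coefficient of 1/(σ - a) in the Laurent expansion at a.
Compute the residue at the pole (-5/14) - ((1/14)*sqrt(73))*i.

The residue is (197/630) - ((25999/116508)*sqrt(73))*i.

The factor σ**2 + 5*σ/7 + 1/2 splits as (σ - a)(σ - a') with a = (-5/14) - ((1/14)*sqrt(73))*i, a' = (-5/14) + ((1/14)*sqrt(73))*i. At the order-1 pole a set g(σ) = (σ - a)*f(σ) = [17*σ**2/18 + 13*σ/10 - 31/19] / (σ - a').
Simple pole: residue = g(a) at a = (-5/14) - ((1/14)*sqrt(73))*i, which is (197/630) - ((25999/116508)*sqrt(73))*i.


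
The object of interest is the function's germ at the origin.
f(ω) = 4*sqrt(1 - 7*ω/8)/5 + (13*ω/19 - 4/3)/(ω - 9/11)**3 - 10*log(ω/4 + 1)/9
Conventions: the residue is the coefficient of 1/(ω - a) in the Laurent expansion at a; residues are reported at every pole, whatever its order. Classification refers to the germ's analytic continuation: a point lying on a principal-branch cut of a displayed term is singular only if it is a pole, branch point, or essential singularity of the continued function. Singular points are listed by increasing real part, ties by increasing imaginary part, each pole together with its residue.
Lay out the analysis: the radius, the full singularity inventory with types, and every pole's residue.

Radius of convergence at 0: 9/11.
At -4: a logarithmic branch point.
At 9/11: a pole of order 3; residue 0.
At 8/7: an algebraic (square-root) branch point.

Denominator factor (ω - 9/11)^3: pole of order 3 at 9/11, modulus 9/11.
Branch term (-10/9)*log(1 - ω/(-4)): its argument vanishes at ω = -4, a logarithmic branch point, modulus 4.
Branch term (4/5)*sqrt(1 - ω/(8/7)): its argument vanishes at ω = 8/7, a square-root branch point, modulus 8/7.
The radius of convergence is the smallest modulus among the singular points: 9/11.
The branch terms are analytic at 9/11 and contribute nothing to the residue; only the rational part matters.
At the order-3 pole 9/11 set g(ω) = (ω - (9/11))^3*(rational part) = 13*ω/19 - 4/3.
Order-3 pole: residue = g''(a)/2; g''(9/11) = 0, so the residue is 0.
List the singular points by increasing real part (a conjugate pair: the negative imaginary part first).


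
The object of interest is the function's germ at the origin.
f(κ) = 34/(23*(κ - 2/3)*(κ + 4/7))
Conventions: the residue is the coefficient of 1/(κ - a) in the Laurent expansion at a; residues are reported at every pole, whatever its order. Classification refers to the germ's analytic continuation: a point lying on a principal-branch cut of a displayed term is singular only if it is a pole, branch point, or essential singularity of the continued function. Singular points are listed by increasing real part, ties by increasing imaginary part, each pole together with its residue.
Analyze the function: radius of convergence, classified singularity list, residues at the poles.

Denominator factor (κ - 2/3): pole of order 1 at 2/3, modulus 2/3.
Denominator factor (κ + 4/7): pole of order 1 at -4/7, modulus 4/7.
The radius of convergence is the smallest modulus among the singular points: 4/7.
At the order-1 pole -4/7 set g(κ) = (κ - (-4/7))*f(κ) = 34/(23*(κ - 2/3)).
Simple pole: residue = g(a) at a = -4/7, which is -357/299.
At the order-1 pole 2/3 set g(κ) = (κ - (2/3))*f(κ) = 34/(23*(κ + 4/7)).
Simple pole: residue = g(a) at a = 2/3, which is 357/299.
List the singular points by increasing real part (a conjugate pair: the negative imaginary part first).

Radius of convergence at 0: 4/7.
At -4/7: a pole of order 1; residue -357/299.
At 2/3: a pole of order 1; residue 357/299.


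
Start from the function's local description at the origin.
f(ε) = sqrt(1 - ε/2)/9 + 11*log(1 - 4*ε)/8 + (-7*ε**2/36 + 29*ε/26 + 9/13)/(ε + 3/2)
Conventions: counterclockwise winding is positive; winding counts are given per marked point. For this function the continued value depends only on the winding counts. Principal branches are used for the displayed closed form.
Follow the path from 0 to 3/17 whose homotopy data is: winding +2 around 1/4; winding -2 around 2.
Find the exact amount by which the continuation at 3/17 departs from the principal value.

Continued minus principal equals (11/2)*pi*i.

The rational part is single-valued and drops out of the difference; each branch term changes only by its own monodromy.
(1/9)*sqrt(1 - ε/(2)): winding -2 is even, the square root returns to the same sheet, contribution 0.
(11/8)*log(1 - ε/(1/4)): each positive loop around 1/4 adds 2*pi*i to the log, so winding +2 contributes (11/8)*(2)*2*pi*i = (11/2)*pi*i.
Summing the contributions at ε = 3/17 gives (11/2)*pi*i.


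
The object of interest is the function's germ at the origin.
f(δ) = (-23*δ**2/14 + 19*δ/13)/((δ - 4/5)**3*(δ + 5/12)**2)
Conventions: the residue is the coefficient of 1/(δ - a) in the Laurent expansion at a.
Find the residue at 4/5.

The residue is 897849000/2584239931.

At the order-3 pole 4/5 set g(δ) = (δ - (4/5))^3*f(δ) = (-23*δ**2/14 + 19*δ/13)/(δ + 5/12)**2.
Order-3 pole: residue = g''(a)/2; g''(4/5) = 1795698000/2584239931, so the residue is 897849000/2584239931.


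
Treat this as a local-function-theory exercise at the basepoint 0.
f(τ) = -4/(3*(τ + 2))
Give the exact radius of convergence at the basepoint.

Denominator factor (τ + 2): pole of order 1 at -2, modulus 2.
The radius of convergence is the smallest modulus among the singular points: 2.

The radius of convergence is 2.


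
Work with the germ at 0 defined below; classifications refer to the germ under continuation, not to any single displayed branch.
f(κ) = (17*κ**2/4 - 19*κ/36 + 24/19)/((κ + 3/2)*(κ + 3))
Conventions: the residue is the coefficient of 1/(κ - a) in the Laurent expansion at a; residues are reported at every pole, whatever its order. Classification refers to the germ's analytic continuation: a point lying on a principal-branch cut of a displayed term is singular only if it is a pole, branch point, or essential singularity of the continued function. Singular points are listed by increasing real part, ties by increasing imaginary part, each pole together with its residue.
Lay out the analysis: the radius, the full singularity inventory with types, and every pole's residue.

Radius of convergence at 0: 3/2.
At -3: a pole of order 1; residue -4685/171.
At -3/2: a pole of order 1; residue 10595/1368.

Denominator factor (κ + 3): pole of order 1 at -3, modulus 3.
Denominator factor (κ + 3/2): pole of order 1 at -3/2, modulus 3/2.
The radius of convergence is the smallest modulus among the singular points: 3/2.
At the order-1 pole -3 set g(κ) = (κ - (-3))*f(κ) = (17*κ**2/4 - 19*κ/36 + 24/19)/(κ + 3/2).
Simple pole: residue = g(a) at a = -3, which is -4685/171.
At the order-1 pole -3/2 set g(κ) = (κ - (-3/2))*f(κ) = (17*κ**2/4 - 19*κ/36 + 24/19)/(κ + 3).
Simple pole: residue = g(a) at a = -3/2, which is 10595/1368.
List the singular points by increasing real part (a conjugate pair: the negative imaginary part first).


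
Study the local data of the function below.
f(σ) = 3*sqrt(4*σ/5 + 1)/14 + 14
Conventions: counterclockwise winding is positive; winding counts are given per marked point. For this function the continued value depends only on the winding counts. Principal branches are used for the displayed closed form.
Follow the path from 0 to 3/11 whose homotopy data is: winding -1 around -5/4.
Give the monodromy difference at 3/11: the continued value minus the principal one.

The rational part is single-valued and drops out of the difference; each branch term changes only by its own monodromy.
(3/14)*sqrt(1 - σ/(-5/4)): winding -1 is odd, the square root flips sign, contributing -2*(3/14)*sqrt(1 - (3/11)/(-5/4)) = -2*(3/14)*sqrt(67/55) = -(3/385)*sqrt(3685).
Summing the contributions at σ = 3/11 gives -(3/385)*sqrt(3685).

Continued minus principal equals -(3/385)*sqrt(3685).


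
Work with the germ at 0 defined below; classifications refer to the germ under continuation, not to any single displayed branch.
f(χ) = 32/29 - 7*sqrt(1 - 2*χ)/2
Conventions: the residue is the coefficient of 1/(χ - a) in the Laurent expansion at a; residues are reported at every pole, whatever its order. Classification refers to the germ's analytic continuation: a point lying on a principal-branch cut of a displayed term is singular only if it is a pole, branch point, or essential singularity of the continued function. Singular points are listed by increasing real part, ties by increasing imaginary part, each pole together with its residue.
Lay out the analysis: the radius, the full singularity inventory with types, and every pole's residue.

Radius of convergence at 0: 1/2.
At 1/2: an algebraic (square-root) branch point.

Branch term (-7/2)*sqrt(1 - χ/(1/2)): its argument vanishes at χ = 1/2, a square-root branch point, modulus 1/2.
The radius of convergence is the smallest modulus among the singular points: 1/2.


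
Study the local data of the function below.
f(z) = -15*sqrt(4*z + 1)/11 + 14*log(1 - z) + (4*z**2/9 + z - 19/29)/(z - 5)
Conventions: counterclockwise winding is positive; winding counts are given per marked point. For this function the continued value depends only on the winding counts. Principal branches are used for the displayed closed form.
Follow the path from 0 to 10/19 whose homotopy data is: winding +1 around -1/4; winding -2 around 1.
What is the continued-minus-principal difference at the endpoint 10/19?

Continued minus principal equals ((30/209)*sqrt(1121)) - ((56)*pi)*i.

The rational part is single-valued and drops out of the difference; each branch term changes only by its own monodromy.
(14)*log(1 - z/(1)): each positive loop around 1 adds 2*pi*i to the log, so winding -2 contributes (14)*(-2)*2*pi*i = -(56)*pi*i.
(-15/11)*sqrt(1 - z/(-1/4)): winding +1 is odd, the square root flips sign, contributing -2*(-15/11)*sqrt(1 - (10/19)/(-1/4)) = -2*(-15/11)*sqrt(59/19) = (30/209)*sqrt(1121).
Summing the contributions at z = 10/19 gives ((30/209)*sqrt(1121)) - ((56)*pi)*i.


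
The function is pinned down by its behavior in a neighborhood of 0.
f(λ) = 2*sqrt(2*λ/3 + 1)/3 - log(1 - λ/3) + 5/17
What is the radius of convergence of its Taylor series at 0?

Branch term (2/3)*sqrt(1 - λ/(-3/2)): its argument vanishes at λ = -3/2, a square-root branch point, modulus 3/2.
Branch term (-1)*log(1 - λ/(3)): its argument vanishes at λ = 3, a logarithmic branch point, modulus 3.
The radius of convergence is the smallest modulus among the singular points: 3/2.

The radius of convergence is 3/2.


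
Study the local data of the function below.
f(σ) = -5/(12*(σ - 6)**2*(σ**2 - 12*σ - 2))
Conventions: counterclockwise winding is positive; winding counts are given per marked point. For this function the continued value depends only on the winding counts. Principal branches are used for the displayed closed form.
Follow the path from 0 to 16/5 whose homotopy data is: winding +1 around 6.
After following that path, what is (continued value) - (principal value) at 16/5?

Continued minus principal equals 0.

The function is rational, hence single-valued: continuing it around any pole returns the same value, so the difference is 0.


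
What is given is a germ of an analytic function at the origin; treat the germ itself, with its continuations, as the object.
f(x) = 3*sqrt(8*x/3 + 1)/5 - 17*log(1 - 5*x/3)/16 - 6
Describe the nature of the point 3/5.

The point is a logarithmic branch point.

The term (-17/16)*log(1 - x/(3/5)) has argument 1 - 3/5/(3/5) = 0 at 3/5: a logarithmic (infinitely-sheeted) branch point; the remaining terms are analytic or single-valued there.


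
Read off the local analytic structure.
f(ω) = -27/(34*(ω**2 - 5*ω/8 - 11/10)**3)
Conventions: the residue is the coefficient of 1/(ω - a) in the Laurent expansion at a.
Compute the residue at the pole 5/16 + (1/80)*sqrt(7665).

The factor ω**2 - 5*ω/8 - 11/10 splits as (ω - a)(ω - a') with a = 5/16 + (1/80)*sqrt(7665), a' = 5/16 - (1/80)*sqrt(7665). At the order-3 pole a set g(ω) = (ω - a)^3*f(ω) = [-27/34] / (ω - a')^3.
Order-3 pole: residue = g''(a)/2; g''(5/16 + (1/80)*sqrt(7665)) = -(4915200/2268358127)*sqrt(7665), so the residue is -(2457600/2268358127)*sqrt(7665).

The residue is -(2457600/2268358127)*sqrt(7665).


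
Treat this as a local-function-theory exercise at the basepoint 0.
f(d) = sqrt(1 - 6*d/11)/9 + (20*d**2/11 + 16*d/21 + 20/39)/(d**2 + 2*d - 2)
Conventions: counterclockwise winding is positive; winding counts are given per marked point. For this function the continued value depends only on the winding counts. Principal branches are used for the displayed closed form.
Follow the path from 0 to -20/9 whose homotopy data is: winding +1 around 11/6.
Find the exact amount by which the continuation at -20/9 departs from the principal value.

The rational part is single-valued and drops out of the difference; each branch term changes only by its own monodromy.
(1/9)*sqrt(1 - d/(11/6)): winding +1 is odd, the square root flips sign, contributing -2*(1/9)*sqrt(1 - (-20/9)/(11/6)) = -2*(1/9)*sqrt(73/33) = -(2/297)*sqrt(2409).
Summing the contributions at d = -20/9 gives -(2/297)*sqrt(2409).

Continued minus principal equals -(2/297)*sqrt(2409).


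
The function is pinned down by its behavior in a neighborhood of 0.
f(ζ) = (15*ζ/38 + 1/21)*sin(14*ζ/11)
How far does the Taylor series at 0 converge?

The radius of convergence is infinite.

The factor sin(14*ζ/11) is entire and contributes no finite singular point.
The polynomial part has no poles.
No finite singular points: the Taylor series at 0 converges everywhere.


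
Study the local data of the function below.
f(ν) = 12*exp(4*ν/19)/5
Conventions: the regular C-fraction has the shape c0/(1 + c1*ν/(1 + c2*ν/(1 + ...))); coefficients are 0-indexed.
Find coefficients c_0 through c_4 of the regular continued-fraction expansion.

Taylor coefficients (expand at 0): a_0 = 12/5, a_1 = 48/95, a_2 = 96/1805, a_3 = 128/34295, a_4 = 128/651605.
c0 = a_0 = 12/5. Peel one level at a time: if S = 1 + c*ν/S' with S'(0) = 1, then c is the ν-coefficient of S and S' = c*ν/(S - 1).
S_1 = c0/f = 1 + (-4/19)*ν + (8/361)*ν^2 + ...; c1 = -4/19.
S_2 = c1*ν/(S_1 - 1) = 1 + (2/19)*ν + (4/1083)*ν^2 + ...; c2 = 2/19.
S_3 = c2*ν/(S_2 - 1) = 1 + (-2/57)*ν + (4/3249)*ν^2 + ...; c3 = -2/57.
S_4 = c3*ν/(S_3 - 1) = 1 + (2/57)*ν + ...; c4 = 2/57.

The regular C-fraction coefficients are [12/5, -4/19, 2/19, -2/57, 2/57].


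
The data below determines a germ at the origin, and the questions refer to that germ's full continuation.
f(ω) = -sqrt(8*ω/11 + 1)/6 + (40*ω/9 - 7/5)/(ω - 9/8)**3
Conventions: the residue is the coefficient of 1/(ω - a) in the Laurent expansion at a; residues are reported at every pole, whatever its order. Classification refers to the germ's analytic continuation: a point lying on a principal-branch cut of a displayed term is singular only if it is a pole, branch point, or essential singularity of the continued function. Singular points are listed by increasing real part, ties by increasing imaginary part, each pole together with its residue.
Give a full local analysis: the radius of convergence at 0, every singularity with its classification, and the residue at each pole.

Denominator factor (ω - 9/8)^3: pole of order 3 at 9/8, modulus 9/8.
Branch term (-1/6)*sqrt(1 - ω/(-11/8)): its argument vanishes at ω = -11/8, a square-root branch point, modulus 11/8.
The radius of convergence is the smallest modulus among the singular points: 9/8.
The branch term is analytic at 9/8 and contributes nothing to the residue; only the rational part matters.
At the order-3 pole 9/8 set g(ω) = (ω - (9/8))^3*(rational part) = 40*ω/9 - 7/5.
Order-3 pole: residue = g''(a)/2; g''(9/8) = 0, so the residue is 0.
List the singular points by increasing real part (a conjugate pair: the negative imaginary part first).

Radius of convergence at 0: 9/8.
At -11/8: an algebraic (square-root) branch point.
At 9/8: a pole of order 3; residue 0.


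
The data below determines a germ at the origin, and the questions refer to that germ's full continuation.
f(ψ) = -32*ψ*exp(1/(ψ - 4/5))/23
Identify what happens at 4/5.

The exponent 1/(ψ - (4/5)) has a pole at 4/5, so exp(1/(ψ - (4/5))) takes every nonzero value near it: an essential singularity (not a pole of any order).

The point is an essential singularity.


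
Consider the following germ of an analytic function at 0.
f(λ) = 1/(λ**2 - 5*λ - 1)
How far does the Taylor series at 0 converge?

Denominator factor (λ**2 - 5*λ - 1): discriminant 29, real irrational roots 5/2 + (1/2)*sqrt(29) and 5/2 - (1/2)*sqrt(29); poles of order 1, moduli 5/2 + (1/2)*sqrt(29) and -5/2 + (1/2)*sqrt(29).
The radius of convergence is the smallest modulus among the singular points: -5/2 + (1/2)*sqrt(29).

The radius of convergence is -5/2 + (1/2)*sqrt(29).


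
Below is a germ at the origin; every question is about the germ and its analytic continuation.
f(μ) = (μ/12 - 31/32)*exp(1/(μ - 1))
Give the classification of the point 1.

The exponent 1/(μ - (1)) has a pole at 1, so exp(1/(μ - (1))) takes every nonzero value near it: an essential singularity (not a pole of any order).

The point is an essential singularity.


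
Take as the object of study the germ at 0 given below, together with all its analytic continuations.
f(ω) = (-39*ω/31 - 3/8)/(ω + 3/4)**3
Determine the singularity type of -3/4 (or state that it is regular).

The denominator factor ω + 3/4 vanishes at -3/4 and appears to the power 3; the numerator there equals 141/248, nonzero, and no other factor vanishes.
Hence a pole whose order is the multiplicity, 3.

The point is a pole of order 3.


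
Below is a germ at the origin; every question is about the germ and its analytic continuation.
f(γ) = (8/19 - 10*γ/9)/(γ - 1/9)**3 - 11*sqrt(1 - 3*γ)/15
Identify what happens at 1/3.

The point is an algebraic (square-root) branch point.

The term (-11/15)*sqrt(1 - γ/(1/3)) has argument 1 - 1/3/(1/3) = 0 at 1/3: a square-root (algebraic, two-sheeted) branch point; the remaining terms are analytic or single-valued there.


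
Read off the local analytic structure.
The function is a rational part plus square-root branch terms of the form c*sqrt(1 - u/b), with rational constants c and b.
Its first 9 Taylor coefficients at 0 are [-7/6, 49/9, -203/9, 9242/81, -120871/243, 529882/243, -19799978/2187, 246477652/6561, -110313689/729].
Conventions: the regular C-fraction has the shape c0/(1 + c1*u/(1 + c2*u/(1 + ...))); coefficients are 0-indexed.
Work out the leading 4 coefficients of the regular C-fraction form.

Taylor coefficients (read off): a_0 = -7/6, a_1 = 49/9, a_2 = -203/9, a_3 = 9242/81.
c0 = a_0 = -7/6. Peel one level at a time: if S = 1 + c*u/S' with S'(0) = 1, then c is the u-coefficient of S and S' = c*u/(S - 1).
S_1 = c0/f = 1 + (14/3)*u + (22/9)*u^2 + ...; c1 = 14/3.
S_2 = c1*u/(S_1 - 1) = 1 + (-11/21)*u + (-239/63)*u^2 + ...; c2 = -11/21.
S_3 = c2*u/(S_2 - 1) = 1 + (-239/33)*u + ...; c3 = -239/33.

The regular C-fraction coefficients are [-7/6, 14/3, -11/21, -239/33].


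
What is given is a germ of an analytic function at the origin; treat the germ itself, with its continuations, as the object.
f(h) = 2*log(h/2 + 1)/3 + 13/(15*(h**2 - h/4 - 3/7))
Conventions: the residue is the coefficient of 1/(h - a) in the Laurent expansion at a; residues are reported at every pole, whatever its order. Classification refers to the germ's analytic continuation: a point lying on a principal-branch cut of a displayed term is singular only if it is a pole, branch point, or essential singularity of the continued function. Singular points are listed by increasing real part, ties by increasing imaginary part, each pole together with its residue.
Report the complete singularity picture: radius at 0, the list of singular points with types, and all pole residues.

Denominator factor (h**2 - h/4 - 3/7): discriminant 199/112, real irrational roots 1/8 + (1/56)*sqrt(1393) and 1/8 - (1/56)*sqrt(1393); poles of order 1, moduli 1/8 + (1/56)*sqrt(1393) and -1/8 + (1/56)*sqrt(1393).
Branch term (2/3)*log(1 - h/(-2)): its argument vanishes at h = -2, a logarithmic branch point, modulus 2.
The radius of convergence is the smallest modulus among the singular points: -1/8 + (1/56)*sqrt(1393).
The branch term is analytic at 1/8 - (1/56)*sqrt(1393) and contributes nothing to the residue; only the rational part matters.
The factor h**2 - h/4 - 3/7 splits as (h - a)(h - a') with a = 1/8 - (1/56)*sqrt(1393), a' = 1/8 + (1/56)*sqrt(1393). At the order-1 pole a set g(h) = (h - a)*(rational part) = [13/15] / (h - a').
Simple pole: residue = g(a) at a = 1/8 - (1/56)*sqrt(1393), which is -(52/2985)*sqrt(1393).
The branch term is analytic at 1/8 + (1/56)*sqrt(1393) and contributes nothing to the residue; only the rational part matters.
The factor h**2 - h/4 - 3/7 splits as (h - a)(h - a') with a = 1/8 + (1/56)*sqrt(1393), a' = 1/8 - (1/56)*sqrt(1393). At the order-1 pole a set g(h) = (h - a)*(rational part) = [13/15] / (h - a').
Simple pole: residue = g(a) at a = 1/8 + (1/56)*sqrt(1393), which is (52/2985)*sqrt(1393).
List the singular points by increasing real part (a conjugate pair: the negative imaginary part first).

Radius of convergence at 0: -1/8 + (1/56)*sqrt(1393).
At -2: a logarithmic branch point.
At 1/8 - (1/56)*sqrt(1393): a pole of order 1; residue -(52/2985)*sqrt(1393).
At 1/8 + (1/56)*sqrt(1393): a pole of order 1; residue (52/2985)*sqrt(1393).


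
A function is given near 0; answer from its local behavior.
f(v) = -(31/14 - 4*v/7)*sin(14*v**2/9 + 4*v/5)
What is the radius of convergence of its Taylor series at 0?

The radius of convergence is infinite.

The factor -sin(14*v**2/9 + 4*v/5) is entire and contributes no finite singular point.
The polynomial part has no poles.
No finite singular points: the Taylor series at 0 converges everywhere.


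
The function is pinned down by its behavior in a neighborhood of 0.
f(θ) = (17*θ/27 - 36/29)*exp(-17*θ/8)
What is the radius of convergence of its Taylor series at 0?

The factor exp(-17*θ/8) is entire and contributes no finite singular point.
The polynomial part has no poles.
No finite singular points: the Taylor series at 0 converges everywhere.

The radius of convergence is infinite.


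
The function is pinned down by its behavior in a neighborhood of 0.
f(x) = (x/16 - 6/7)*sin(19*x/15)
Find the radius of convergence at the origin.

The factor sin(19*x/15) is entire and contributes no finite singular point.
The polynomial part has no poles.
No finite singular points: the Taylor series at 0 converges everywhere.

The radius of convergence is infinite.


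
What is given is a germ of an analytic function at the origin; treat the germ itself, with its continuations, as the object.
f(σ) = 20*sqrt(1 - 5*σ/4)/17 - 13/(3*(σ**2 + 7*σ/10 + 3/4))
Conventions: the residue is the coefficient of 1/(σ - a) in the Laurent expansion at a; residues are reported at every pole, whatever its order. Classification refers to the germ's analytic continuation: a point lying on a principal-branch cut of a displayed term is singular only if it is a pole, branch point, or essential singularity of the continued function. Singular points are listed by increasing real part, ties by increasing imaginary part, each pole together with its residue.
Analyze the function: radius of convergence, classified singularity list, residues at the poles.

Denominator factor (σ**2 + 7*σ/10 + 3/4): discriminant -251/100, complex-conjugate roots (-7/20) + ((1/20)*sqrt(251))*i and (-7/20) - ((1/20)*sqrt(251))*i; poles of order 1, moduli (1/2)*sqrt(3) and (1/2)*sqrt(3).
Branch term (20/17)*sqrt(1 - σ/(4/5)): its argument vanishes at σ = 4/5, a square-root branch point, modulus 4/5.
The radius of convergence is the smallest modulus among the singular points: 4/5.
The branch term is analytic at (-7/20) - ((1/20)*sqrt(251))*i and contributes nothing to the residue; only the rational part matters.
The factor σ**2 + 7*σ/10 + 3/4 splits as (σ - a)(σ - a') with a = (-7/20) - ((1/20)*sqrt(251))*i, a' = (-7/20) + ((1/20)*sqrt(251))*i. At the order-1 pole a set g(σ) = (σ - a)*(rational part) = [-13/3] / (σ - a').
Simple pole: residue = g(a) at a = (-7/20) - ((1/20)*sqrt(251))*i, which is -((130/753)*sqrt(251))*i.
The branch term is analytic at (-7/20) + ((1/20)*sqrt(251))*i and contributes nothing to the residue; only the rational part matters.
The factor σ**2 + 7*σ/10 + 3/4 splits as (σ - a)(σ - a') with a = (-7/20) + ((1/20)*sqrt(251))*i, a' = (-7/20) - ((1/20)*sqrt(251))*i. At the order-1 pole a set g(σ) = (σ - a)*(rational part) = [-13/3] / (σ - a').
Simple pole: residue = g(a) at a = (-7/20) + ((1/20)*sqrt(251))*i, which is ((130/753)*sqrt(251))*i.
List the singular points by increasing real part (a conjugate pair: the negative imaginary part first).

Radius of convergence at 0: 4/5.
At (-7/20) - ((1/20)*sqrt(251))*i: a pole of order 1; residue -((130/753)*sqrt(251))*i.
At (-7/20) + ((1/20)*sqrt(251))*i: a pole of order 1; residue ((130/753)*sqrt(251))*i.
At 4/5: an algebraic (square-root) branch point.


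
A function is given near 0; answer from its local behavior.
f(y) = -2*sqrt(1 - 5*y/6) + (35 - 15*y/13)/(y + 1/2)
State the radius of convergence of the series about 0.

Denominator factor (y + 1/2): pole of order 1 at -1/2, modulus 1/2.
Branch term (-2)*sqrt(1 - y/(6/5)): its argument vanishes at y = 6/5, a square-root branch point, modulus 6/5.
The radius of convergence is the smallest modulus among the singular points: 1/2.

The radius of convergence is 1/2.


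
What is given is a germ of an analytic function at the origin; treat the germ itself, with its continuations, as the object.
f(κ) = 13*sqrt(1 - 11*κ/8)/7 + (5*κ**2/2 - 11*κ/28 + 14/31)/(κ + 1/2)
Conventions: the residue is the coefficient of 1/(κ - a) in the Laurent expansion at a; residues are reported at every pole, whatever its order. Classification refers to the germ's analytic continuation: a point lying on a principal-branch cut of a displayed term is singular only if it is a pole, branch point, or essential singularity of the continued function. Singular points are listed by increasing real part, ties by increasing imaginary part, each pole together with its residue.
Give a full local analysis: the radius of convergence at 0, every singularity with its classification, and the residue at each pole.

Denominator factor (κ + 1/2): pole of order 1 at -1/2, modulus 1/2.
Branch term (13/7)*sqrt(1 - κ/(8/11)): its argument vanishes at κ = 8/11, a square-root branch point, modulus 8/11.
The radius of convergence is the smallest modulus among the singular points: 1/2.
The branch term is analytic at -1/2 and contributes nothing to the residue; only the rational part matters.
At the order-1 pole -1/2 set g(κ) = (κ - (-1/2))*(rational part) = 5*κ**2/2 - 11*κ/28 + 14/31.
Simple pole: residue = g(a) at a = -1/2, which is 1105/868.
List the singular points by increasing real part (a conjugate pair: the negative imaginary part first).

Radius of convergence at 0: 1/2.
At -1/2: a pole of order 1; residue 1105/868.
At 8/11: an algebraic (square-root) branch point.
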